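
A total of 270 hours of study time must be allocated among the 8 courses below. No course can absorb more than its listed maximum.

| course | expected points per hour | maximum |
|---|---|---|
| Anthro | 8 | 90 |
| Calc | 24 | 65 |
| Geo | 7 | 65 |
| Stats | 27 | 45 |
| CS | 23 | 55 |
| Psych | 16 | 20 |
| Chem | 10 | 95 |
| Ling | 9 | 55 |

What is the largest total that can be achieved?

Order the courses by expected points per hour: Stats 27 > Calc 24 > CS 23 > Psych 16 > Chem 10 > Ling 9 > Anthro 8 > Geo 7.
Give Stats 45 to hit its cap of 45 → 225 left.
Give Calc 65 to hit its cap of 65 → 160 left.
CS takes 55 to reach its cap of 55 → 105 left.
Psych takes 20 to reach its cap of 20 → 85 left.
Chem: +85 (room for 95) → 85. Pool exhausted.
Total = 24×65 + 27×45 + 23×55 + 16×20 + 10×85 = 5210.

5210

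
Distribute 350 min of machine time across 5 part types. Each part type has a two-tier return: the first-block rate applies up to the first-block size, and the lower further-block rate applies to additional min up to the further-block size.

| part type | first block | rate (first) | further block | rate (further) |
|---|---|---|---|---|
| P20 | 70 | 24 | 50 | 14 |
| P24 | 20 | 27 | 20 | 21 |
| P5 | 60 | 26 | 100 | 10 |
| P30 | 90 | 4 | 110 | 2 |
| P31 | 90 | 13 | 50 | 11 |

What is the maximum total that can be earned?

6510

Order all 10 blocks by rate: P24/first 27 > P5/first 26 > P20/first 24 > P24/second 21 > P20/second 14 > P31/first 13 > P31/second 11 > P5/second 10 > P30/first 4 > P30/second 2.
Fill P24 first block (20 at 27) ; 330 left.
Fill P5 first block (60 at 26) ; 270 left.
P20 first at 24: fill all 70 ; 200 left.
P24 second at 21: fill all 20 ; 180 left.
P20 second at 14: fill all 50 ; 130 left.
P31/first (13): +90 ; 40 left.
P31 second at 11: only 40 left, fill 40.
Total = 27×20 + 26×60 + 24×70 + 21×20 + 14×50 + 13×90 + 11×40 = 6510.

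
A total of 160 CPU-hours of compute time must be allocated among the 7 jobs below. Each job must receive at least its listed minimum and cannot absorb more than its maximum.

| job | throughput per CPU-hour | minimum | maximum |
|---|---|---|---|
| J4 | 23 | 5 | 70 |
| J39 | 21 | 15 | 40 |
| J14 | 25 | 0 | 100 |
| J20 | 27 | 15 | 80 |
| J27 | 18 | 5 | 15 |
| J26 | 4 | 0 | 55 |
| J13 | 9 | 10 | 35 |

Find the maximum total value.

Meeting every minimum uses 5+15+0+15+5+0+10 = 50 CPU-hours, leaving 110.
Highest throughput per CPU-hour first: J20 27 > J14 25 > J4 23 > J39 21 > J27 18 > J13 9 > J26 4.
J20: +65 to 80 (cap) → 45 left.
J14: +45 (room for 100) → 45. Pool exhausted.
Total = 23×5 + 21×15 + 25×45 + 27×80 + 18×5 + 9×10 = 3895.

3895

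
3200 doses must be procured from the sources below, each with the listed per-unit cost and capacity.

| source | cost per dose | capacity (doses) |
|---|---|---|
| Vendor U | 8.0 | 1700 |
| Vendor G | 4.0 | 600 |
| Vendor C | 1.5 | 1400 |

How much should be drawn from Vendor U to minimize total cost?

Fill from the cheapest source first.
Take 1400 from Vendor C at 1.5 ; need 1800 more.
Vendor G at 4.0: take all 600 doses ; 1200 still needed.
Vendor U at 8.0: take 1200 of its 1700 ; requirement met.

1200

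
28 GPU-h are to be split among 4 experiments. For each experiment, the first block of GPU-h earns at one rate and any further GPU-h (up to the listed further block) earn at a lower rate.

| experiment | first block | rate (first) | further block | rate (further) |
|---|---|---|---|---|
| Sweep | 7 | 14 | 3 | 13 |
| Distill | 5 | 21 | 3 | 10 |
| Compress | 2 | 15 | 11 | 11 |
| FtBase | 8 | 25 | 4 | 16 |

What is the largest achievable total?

523

Order all 8 blocks by rate: FtBase/T1 25 > Distill/T1 21 > FtBase/T2 16 > Compress/T1 15 > Sweep/T1 14 > Sweep/T2 13 > Compress/T2 11 > Distill/T2 10.
FtBase/T1 (25): +8 — 20 left.
Distill T1 at 21: fill all 5 — 15 left.
Fill FtBase T2 block (4 at 16) — 11 left.
Compress T1 at 15: fill all 2 — 9 left.
Sweep/T1 (14): +7 — 2 left.
2 remain; put them into Sweep T2 at 13.
Total = 25×8 + 21×5 + 16×4 + 15×2 + 14×7 + 13×2 = 523.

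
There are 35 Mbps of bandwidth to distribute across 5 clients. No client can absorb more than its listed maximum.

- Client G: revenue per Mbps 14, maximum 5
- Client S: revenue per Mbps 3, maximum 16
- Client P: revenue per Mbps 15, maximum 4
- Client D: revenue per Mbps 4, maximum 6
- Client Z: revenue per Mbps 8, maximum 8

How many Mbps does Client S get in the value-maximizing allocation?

Highest revenue per Mbps first: Client P 15 > Client G 14 > Client Z 8 > Client D 4 > Client S 3.
Client P: +4 to 4 (cap) → 31 left.
Client G: +5 to 5 (cap) → 26 left.
Give Client Z 8 to hit its cap of 8 → 18 left.
Client D takes 6 to reach its cap of 6 → 12 left.
Client S has room for 16 but only 12 remain, so it gets 12.

12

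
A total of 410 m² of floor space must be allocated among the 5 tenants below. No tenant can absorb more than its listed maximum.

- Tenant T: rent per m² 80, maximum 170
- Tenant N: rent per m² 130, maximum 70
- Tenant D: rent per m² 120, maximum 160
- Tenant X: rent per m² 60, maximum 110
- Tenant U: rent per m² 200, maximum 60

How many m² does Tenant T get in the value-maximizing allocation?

Highest rent per m² first: Tenant U 200 > Tenant N 130 > Tenant D 120 > Tenant T 80 > Tenant X 60.
Tenant U takes 60 to reach its cap of 60 — 350 left.
Tenant N: +70 to 70 (cap) — 280 left.
Give Tenant D 160 to hit its cap of 160 — 120 left.
Only 120 left; Tenant T takes them to reach 120.

120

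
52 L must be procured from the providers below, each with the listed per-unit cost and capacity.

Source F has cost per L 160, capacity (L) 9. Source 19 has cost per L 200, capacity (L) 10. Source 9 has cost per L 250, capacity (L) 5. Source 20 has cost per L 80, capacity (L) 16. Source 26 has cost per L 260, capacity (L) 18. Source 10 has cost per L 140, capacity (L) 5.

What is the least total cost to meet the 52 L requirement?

Fill from the cheapest provider first.
Take 16 from Source 20 at 80 ; need 36 more.
Take 5 from Source 10 at 140 ; need 31 more.
Source F (160): use full 9 ; 22 L to go.
Source 19 at 200: take all 10 L ; 12 still needed.
Source 9 at 250: take all 5 L ; 7 still needed.
Source 26 at 260: take 7 of its 18 ; requirement met.
Cost = 16×80 + 5×140 + 9×160 + 10×200 + 5×250 + 7×260 = 8490.

8490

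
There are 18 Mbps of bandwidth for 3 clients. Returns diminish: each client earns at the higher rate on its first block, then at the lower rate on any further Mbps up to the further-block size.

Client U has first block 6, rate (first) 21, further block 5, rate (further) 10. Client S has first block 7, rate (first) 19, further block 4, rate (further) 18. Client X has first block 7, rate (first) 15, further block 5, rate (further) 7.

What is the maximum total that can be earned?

346

Order all 6 blocks by rate: Client U/first 21 > Client S/first 19 > Client S/second 18 > Client X/first 15 > Client U/second 10 > Client X/second 7.
Client U/first (21): +6 ; 12 left.
Client S first at 19: fill all 7 ; 5 left.
Fill Client S second block (4 at 18) ; 1 left.
Client X/first: +1 of 7 at 15; pool empty.
Total = 21×6 + 19×7 + 18×4 + 15×1 = 346.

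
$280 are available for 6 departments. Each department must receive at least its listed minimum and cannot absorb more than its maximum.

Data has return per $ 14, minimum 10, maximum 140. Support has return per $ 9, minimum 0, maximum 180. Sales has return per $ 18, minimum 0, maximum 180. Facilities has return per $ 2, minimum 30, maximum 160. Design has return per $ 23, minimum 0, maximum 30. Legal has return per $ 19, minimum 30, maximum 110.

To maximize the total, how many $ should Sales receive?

Meeting every minimum uses 10+0+0+30+0+30 = 70 $, leaving 210.
Rank by return per $: Design 23 > Legal 19 > Sales 18 > Data 14 > Support 9 > Facilities 2.
Design takes 30 more to reach its cap of 30 — 180 left.
Give Legal 80 more to hit its cap of 110 — 100 left.
Sales has room for 180 more but only 100 remain, so it gets 100.

100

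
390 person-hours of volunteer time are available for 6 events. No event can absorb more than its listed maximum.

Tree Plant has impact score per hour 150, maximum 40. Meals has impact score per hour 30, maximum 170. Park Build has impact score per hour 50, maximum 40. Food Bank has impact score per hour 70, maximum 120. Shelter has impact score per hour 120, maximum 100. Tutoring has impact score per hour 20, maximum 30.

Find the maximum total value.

31100

Highest impact score per hour first: Tree Plant 150 > Shelter 120 > Food Bank 70 > Park Build 50 > Meals 30 > Tutoring 20.
Give Tree Plant 40 to hit its cap of 40 ; 350 left.
Shelter: +100 to 100 (cap) ; 250 left.
Food Bank: +120 to 120 (cap) ; 130 left.
Park Build: +40 to 40 (cap) ; 90 left.
Only 90 left; Meals takes them to reach 90.
Total = 150×40 + 30×90 + 50×40 + 70×120 + 120×100 = 31100.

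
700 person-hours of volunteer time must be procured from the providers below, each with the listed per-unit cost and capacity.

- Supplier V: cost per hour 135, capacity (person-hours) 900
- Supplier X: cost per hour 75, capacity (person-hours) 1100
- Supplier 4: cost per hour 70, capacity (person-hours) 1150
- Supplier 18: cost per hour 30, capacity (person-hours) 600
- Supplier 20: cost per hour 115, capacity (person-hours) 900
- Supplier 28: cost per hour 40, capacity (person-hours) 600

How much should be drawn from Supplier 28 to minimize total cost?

Fill from the cheapest provider first.
Supplier 18 at 30: take all 600 person-hours → 100 still needed.
Take 100 from Supplier 28 at 40 to finish.
Supplier 4, Supplier X, Supplier 20, Supplier V: unused.

100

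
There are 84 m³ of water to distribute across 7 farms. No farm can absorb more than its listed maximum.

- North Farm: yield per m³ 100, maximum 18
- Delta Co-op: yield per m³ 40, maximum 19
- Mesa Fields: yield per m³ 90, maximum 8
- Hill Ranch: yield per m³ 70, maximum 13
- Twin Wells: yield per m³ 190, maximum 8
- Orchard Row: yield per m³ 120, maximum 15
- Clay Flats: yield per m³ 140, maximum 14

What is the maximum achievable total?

9030

Order the farms by yield per m³: Twin Wells 190 > Clay Flats 140 > Orchard Row 120 > North Farm 100 > Mesa Fields 90 > Hill Ranch 70 > Delta Co-op 40.
Twin Wells: +8 to 8 (cap) → 76 left.
Clay Flats: +14 to 14 (cap) → 62 left.
Give Orchard Row 15 to hit its cap of 15 → 47 left.
Give North Farm 18 to hit its cap of 18 → 29 left.
Mesa Fields: +8 to 8 (cap) → 21 left.
Hill Ranch takes 13 to reach its cap of 13 → 8 left.
Delta Co-op: +8 (room for 19) → 8. Pool exhausted.
Total = 100×18 + 40×8 + 90×8 + 70×13 + 190×8 + 120×15 + 140×14 = 9030.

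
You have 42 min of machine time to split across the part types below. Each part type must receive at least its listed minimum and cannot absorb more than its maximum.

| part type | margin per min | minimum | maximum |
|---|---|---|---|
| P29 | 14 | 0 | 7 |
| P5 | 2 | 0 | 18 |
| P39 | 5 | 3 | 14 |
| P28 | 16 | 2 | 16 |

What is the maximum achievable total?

434

Meeting every minimum uses 0+0+3+2 = 5 min, leaving 37.
Order the part types by margin per min: P28 16 > P29 14 > P39 5 > P5 2.
P28: +14 to 16 (cap) ; 23 left.
P29 takes 7 more to reach its cap of 7 ; 16 left.
P39: +11 to 14 (cap) ; 5 left.
P5 has room for 18 more but only 5 remain, so it gets 5.
Total = 14×7 + 2×5 + 5×14 + 16×16 = 434.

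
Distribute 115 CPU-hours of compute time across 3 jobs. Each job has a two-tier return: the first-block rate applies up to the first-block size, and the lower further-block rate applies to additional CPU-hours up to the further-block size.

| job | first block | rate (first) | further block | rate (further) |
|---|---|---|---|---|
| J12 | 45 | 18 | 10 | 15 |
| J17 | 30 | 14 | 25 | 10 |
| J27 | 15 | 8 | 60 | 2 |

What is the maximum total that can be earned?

Rank every tier by rate: J12/first 18 > J12/second 15 > J17/first 14 > J17/second 10 > J27/first 8 > J27/second 2.
J12/first (18): +45 — 70 left.
J12/second (15): +10 — 60 left.
J17 first at 14: fill all 30 — 30 left.
J17 second at 10: fill all 25 — 5 left.
5 remain; put them into J27 first at 8.
Total = 18×45 + 15×10 + 14×30 + 10×25 + 8×5 = 1670.

1670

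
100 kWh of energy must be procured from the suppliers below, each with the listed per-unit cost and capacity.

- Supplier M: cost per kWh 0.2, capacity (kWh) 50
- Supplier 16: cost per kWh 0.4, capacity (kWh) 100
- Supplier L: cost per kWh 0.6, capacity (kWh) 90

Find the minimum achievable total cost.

Fill from the cheapest supplier first.
Supplier M at 0.2: take all 50 kWh → 50 still needed.
Supplier 16 (0.4): take the remaining 50 → done.
Supplier L: unused.
Cost = 50×0.2 + 50×0.4 = 30.

30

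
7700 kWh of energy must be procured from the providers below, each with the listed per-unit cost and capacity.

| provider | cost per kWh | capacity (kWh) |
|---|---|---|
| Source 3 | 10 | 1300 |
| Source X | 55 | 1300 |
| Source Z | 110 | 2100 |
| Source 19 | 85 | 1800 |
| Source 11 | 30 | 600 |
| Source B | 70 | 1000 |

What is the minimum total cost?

512500

Fill from the cheapest provider first.
Source 3 (10): use full 1300 ; 6400 kWh to go.
Source 11 at 30: take all 600 kWh ; 5800 still needed.
Source X (55): use full 1300 ; 4500 kWh to go.
Take 1000 from Source B at 70 ; need 3500 more.
Source 19 (85): use full 1800 ; 1700 kWh to go.
Source Z at 110: take 1700 of its 2100 ; requirement met.
Cost = 1300×10 + 600×30 + 1300×55 + 1000×70 + 1800×85 + 1700×110 = 512500.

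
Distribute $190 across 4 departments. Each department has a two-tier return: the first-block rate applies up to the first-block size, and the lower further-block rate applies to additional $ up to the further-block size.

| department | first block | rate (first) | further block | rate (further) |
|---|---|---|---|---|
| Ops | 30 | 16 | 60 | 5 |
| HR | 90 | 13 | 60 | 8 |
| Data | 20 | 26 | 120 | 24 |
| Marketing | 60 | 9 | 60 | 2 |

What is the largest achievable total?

Order all 8 blocks by rate: Data/T1 26 > Data/T2 24 > Ops/T1 16 > HR/T1 13 > Marketing/T1 9 > HR/T2 8 > Ops/T2 5 > Marketing/T2 2.
Data/T1 (26): +20 — 170 left.
Fill Data T2 block (120 at 24) — 50 left.
Ops/T1 (16): +30 — 20 left.
20 remain; put them into HR T1 at 13.
Total = 26×20 + 24×120 + 16×30 + 13×20 = 4140.

4140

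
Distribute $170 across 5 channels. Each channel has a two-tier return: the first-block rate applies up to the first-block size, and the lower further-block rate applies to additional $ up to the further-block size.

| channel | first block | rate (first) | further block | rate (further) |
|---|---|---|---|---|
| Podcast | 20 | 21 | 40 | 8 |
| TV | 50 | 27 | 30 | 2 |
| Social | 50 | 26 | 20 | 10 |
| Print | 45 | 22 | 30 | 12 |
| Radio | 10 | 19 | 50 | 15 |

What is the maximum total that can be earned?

4155

Treat each block as its own option and order by rate: TV/first 27 > Social/first 26 > Print/first 22 > Podcast/first 21 > Radio/first 19 > Radio/second 15 > Print/second 12 > Social/second 10 > Podcast/second 8 > TV/second 2.
Fill TV first block (50 at 27) — 120 left.
Fill Social first block (50 at 26) — 70 left.
Print/first (22): +45 — 25 left.
Podcast first at 21: fill all 20 — 5 left.
5 remain; put them into Radio first at 19.
Total = 27×50 + 26×50 + 22×45 + 21×20 + 19×5 = 4155.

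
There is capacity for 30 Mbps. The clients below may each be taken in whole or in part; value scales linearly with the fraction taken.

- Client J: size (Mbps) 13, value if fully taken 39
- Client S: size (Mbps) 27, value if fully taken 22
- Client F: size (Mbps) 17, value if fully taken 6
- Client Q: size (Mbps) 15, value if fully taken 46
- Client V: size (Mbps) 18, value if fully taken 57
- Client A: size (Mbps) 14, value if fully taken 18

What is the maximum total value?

Sort by value density: Client V 57/18≈3.17, Client Q 46/15≈3.07, Client J 39/13≈3, Client A 18/14≈1.29, Client S 22/27≈0.815, Client F 6/17≈0.353.
All 18 Mbps of Client V fit (value 57) — 12 remain.
12 Mbps left: a 12/15 share of Client Q gives 46×12/15 = 36.8.
Total value = 93.8.

93.8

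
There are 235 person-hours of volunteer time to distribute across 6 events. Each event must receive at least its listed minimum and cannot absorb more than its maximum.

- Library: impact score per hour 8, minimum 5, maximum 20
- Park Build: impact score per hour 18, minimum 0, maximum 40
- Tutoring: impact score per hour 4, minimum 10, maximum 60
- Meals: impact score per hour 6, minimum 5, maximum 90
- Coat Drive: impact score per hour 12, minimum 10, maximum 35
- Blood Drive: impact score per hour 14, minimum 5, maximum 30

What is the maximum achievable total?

2340

Meeting every minimum uses 5+0+10+5+10+5 = 35 person-hours, leaving 200.
Rank by impact score per hour: Park Build 18 > Blood Drive 14 > Coat Drive 12 > Library 8 > Meals 6 > Tutoring 4.
Park Build: +40 to 40 (cap) — 160 left.
Blood Drive: +25 to 30 (cap) — 135 left.
Coat Drive: +25 to 35 (cap) — 110 left.
Library takes 15 more to reach its cap of 20 — 95 left.
Meals: +85 to 90 (cap) — 10 left.
Only 10 left; Tutoring takes them to reach 20.
Total = 8×20 + 18×40 + 4×20 + 6×90 + 12×35 + 14×30 = 2340.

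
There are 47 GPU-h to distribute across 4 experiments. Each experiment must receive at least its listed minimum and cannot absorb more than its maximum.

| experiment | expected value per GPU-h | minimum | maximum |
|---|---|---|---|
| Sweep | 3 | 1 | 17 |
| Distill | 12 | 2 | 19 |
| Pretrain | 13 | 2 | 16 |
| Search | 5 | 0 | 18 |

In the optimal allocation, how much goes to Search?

11

Meeting every minimum uses 1+2+2+0 = 5 GPU-h, leaving 42.
Highest expected value per GPU-h first: Pretrain 13 > Distill 12 > Search 5 > Sweep 3.
Give Pretrain 14 more to hit its cap of 16 ; 28 left.
Distill: +17 to 19 (cap) ; 11 left.
Search has room for 18 more but only 11 remain, so it gets 11.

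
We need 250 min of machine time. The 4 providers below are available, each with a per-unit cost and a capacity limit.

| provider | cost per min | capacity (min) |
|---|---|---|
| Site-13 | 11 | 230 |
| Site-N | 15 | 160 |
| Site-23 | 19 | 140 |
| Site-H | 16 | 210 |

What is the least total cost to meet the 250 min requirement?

Fill from the cheapest provider first.
Site-13 (11): use full 230 — 20 min to go.
Take 20 from Site-N at 15 to finish.
Site-H, Site-23: unused.
Cost = 230×11 + 20×15 = 2830.

2830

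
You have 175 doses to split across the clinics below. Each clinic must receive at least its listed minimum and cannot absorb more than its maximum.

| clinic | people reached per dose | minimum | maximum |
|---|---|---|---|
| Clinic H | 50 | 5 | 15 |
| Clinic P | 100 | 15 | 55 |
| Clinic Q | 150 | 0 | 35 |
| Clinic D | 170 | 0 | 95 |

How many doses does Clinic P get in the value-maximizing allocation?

40

Meeting every minimum uses 5+15+0+0 = 20 doses, leaving 155.
Rank by people reached per dose: Clinic D 170 > Clinic Q 150 > Clinic P 100 > Clinic H 50.
Clinic D: +95 to 95 (cap) → 60 left.
Clinic Q: +35 to 35 (cap) → 25 left.
Clinic P has room for 40 more but only 25 remain, so it gets 40.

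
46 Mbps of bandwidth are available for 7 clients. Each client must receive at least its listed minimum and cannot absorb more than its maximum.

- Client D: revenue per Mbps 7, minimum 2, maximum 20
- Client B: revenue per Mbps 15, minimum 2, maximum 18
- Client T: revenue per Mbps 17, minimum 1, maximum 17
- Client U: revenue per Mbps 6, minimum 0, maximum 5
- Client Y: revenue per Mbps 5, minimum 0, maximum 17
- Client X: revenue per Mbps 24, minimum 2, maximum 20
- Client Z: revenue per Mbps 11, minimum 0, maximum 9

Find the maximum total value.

888

Meeting every minimum uses 2+2+1+0+0+2+0 = 7 Mbps, leaving 39.
Order the clients by revenue per Mbps: Client X 24 > Client T 17 > Client B 15 > Client Z 11 > Client D 7 > Client U 6 > Client Y 5.
Client X: +18 to 20 (cap) → 21 left.
Give Client T 16 more to hit its cap of 17 → 5 left.
Client B has room for 16 more but only 5 remain, so it gets 7.
Total = 7×2 + 15×7 + 17×17 + 24×20 = 888.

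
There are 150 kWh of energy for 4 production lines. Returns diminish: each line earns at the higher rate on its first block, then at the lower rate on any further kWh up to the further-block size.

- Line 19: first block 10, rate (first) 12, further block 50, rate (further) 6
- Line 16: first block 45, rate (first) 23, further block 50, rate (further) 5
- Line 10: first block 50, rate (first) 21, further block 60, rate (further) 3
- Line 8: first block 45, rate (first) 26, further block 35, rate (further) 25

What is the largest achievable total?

3605

Treat each block as its own option and order by rate: Line 8/T1 26 > Line 8/T2 25 > Line 16/T1 23 > Line 10/T1 21 > Line 19/T1 12 > Line 19/T2 6 > Line 16/T2 5 > Line 10/T2 3.
Fill Line 8 T1 block (45 at 26) → 105 left.
Line 8/T2 (25): +35 → 70 left.
Line 16/T1 (23): +45 → 25 left.
25 remain; put them into Line 10 T1 at 21.
Total = 26×45 + 25×35 + 23×45 + 21×25 = 3605.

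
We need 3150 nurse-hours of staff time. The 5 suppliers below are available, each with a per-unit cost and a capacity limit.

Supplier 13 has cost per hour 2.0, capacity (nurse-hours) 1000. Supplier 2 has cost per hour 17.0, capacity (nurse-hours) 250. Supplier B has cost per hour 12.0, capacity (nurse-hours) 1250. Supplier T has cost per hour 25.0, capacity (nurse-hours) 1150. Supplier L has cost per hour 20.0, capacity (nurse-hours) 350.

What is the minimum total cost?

35750

Cheapest first:
Take 1000 from Supplier 13 at 2.0 → need 2150 more.
Supplier B (12.0): use full 1250 → 900 nurse-hours to go.
Supplier 2 (17.0): use full 250 → 650 nurse-hours to go.
Supplier L at 20.0: take all 350 nurse-hours → 300 still needed.
Supplier T (25.0): take the remaining 300 → done.
Cost = 1000×2.0 + 1250×12.0 + 250×17.0 + 350×20.0 + 300×25.0 = 35750.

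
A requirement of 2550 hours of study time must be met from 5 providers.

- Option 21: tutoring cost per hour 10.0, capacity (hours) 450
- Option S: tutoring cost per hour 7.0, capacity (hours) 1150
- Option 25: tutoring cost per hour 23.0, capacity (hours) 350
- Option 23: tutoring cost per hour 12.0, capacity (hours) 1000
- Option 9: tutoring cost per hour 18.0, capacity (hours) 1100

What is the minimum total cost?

23950

Fill from the cheapest provider first.
Take 1150 from Option S at 7.0 ; need 1400 more.
Option 21 at 10.0: take all 450 hours ; 950 still needed.
Option 23 at 12.0: take 950 of its 1000 ; requirement met.
Option 9, Option 25: unused.
Cost = 1150×7.0 + 450×10.0 + 950×12.0 = 23950.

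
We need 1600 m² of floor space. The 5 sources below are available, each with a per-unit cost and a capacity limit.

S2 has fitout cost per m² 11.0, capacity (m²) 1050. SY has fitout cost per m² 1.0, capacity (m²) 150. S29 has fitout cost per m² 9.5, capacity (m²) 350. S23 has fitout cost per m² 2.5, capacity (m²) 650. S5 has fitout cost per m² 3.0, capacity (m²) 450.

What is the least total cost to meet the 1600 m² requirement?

Cheapest first:
SY at 1.0: take all 150 m² — 1450 still needed.
Take 650 from S23 at 2.5 — need 800 more.
S5 at 3.0: take all 450 m² — 350 still needed.
Take 350 from S29 at 9.5 — need 0 more.
S2: unused.
Cost = 150×1.0 + 650×2.5 + 450×3.0 + 350×9.5 = 6450.

6450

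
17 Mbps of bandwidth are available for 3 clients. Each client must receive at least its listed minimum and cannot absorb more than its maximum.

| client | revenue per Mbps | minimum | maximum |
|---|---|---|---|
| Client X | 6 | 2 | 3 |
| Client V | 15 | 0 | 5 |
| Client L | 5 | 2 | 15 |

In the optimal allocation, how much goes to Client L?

Meeting every minimum uses 2+0+2 = 4 Mbps, leaving 13.
Rank by revenue per Mbps: Client V 15 > Client X 6 > Client L 5.
Client V: +5 to 5 (cap) ; 8 left.
Give Client X 1 more to hit its cap of 3 ; 7 left.
Client L: +7 (room for 13) → 9. Pool exhausted.

9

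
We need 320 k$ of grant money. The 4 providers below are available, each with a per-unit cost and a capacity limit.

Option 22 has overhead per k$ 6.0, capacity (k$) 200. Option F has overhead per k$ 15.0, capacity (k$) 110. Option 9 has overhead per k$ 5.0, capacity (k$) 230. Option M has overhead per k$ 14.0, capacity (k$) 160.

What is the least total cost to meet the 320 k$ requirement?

1690

Use providers in increasing cost order.
Option 9 (5.0): use full 230 ; 90 k$ to go.
Option 22 (6.0): take the remaining 90 ; done.
Option M, Option F: unused.
Cost = 230×5.0 + 90×6.0 = 1690.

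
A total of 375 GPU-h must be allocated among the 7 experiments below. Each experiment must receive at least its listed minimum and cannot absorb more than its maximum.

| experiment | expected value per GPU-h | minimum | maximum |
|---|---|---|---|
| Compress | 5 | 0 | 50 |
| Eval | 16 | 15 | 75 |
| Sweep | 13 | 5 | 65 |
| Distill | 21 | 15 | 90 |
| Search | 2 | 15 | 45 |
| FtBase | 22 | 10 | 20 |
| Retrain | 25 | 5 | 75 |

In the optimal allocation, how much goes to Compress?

Meeting every minimum uses 0+15+5+15+15+10+5 = 65 GPU-h, leaving 310.
Highest expected value per GPU-h first: Retrain 25 > FtBase 22 > Distill 21 > Eval 16 > Sweep 13 > Compress 5 > Search 2.
Retrain: +70 to 75 (cap) ; 240 left.
FtBase takes 10 more to reach its cap of 20 ; 230 left.
Give Distill 75 more to hit its cap of 90 ; 155 left.
Eval takes 60 more to reach its cap of 75 ; 95 left.
Give Sweep 60 more to hit its cap of 65 ; 35 left.
Only 35 left; Compress takes them to reach 35.

35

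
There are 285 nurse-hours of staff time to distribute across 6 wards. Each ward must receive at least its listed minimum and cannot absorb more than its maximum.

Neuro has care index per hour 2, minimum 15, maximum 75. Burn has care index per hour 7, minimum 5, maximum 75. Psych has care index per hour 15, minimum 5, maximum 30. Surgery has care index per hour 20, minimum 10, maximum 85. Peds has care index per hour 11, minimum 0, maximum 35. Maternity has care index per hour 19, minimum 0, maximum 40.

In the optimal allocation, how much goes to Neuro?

Meeting every minimum uses 15+5+5+10+0+0 = 35 nurse-hours, leaving 250.
Highest care index per hour first: Surgery 20 > Maternity 19 > Psych 15 > Peds 11 > Burn 7 > Neuro 2.
Surgery: +75 to 85 (cap) ; 175 left.
Maternity: +40 to 40 (cap) ; 135 left.
Give Psych 25 more to hit its cap of 30 ; 110 left.
Peds takes 35 more to reach its cap of 35 ; 75 left.
Burn takes 70 more to reach its cap of 75 ; 5 left.
Only 5 left; Neuro takes them to reach 20.

20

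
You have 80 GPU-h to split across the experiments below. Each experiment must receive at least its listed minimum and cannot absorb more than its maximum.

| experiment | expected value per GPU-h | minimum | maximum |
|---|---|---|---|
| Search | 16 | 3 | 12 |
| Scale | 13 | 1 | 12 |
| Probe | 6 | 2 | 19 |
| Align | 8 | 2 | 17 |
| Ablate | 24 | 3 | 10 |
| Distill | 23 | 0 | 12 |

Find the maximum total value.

Meeting every minimum uses 3+1+2+2+3+0 = 11 GPU-h, leaving 69.
Order the experiments by expected value per GPU-h: Ablate 24 > Distill 23 > Search 16 > Scale 13 > Align 8 > Probe 6.
Give Ablate 7 more to hit its cap of 10 ; 62 left.
Give Distill 12 more to hit its cap of 12 ; 50 left.
Search takes 9 more to reach its cap of 12 ; 41 left.
Scale: +11 to 12 (cap) ; 30 left.
Align: +15 to 17 (cap) ; 15 left.
Probe: +15 (room for 17) → 17. Pool exhausted.
Total = 16×12 + 13×12 + 6×17 + 8×17 + 24×10 + 23×12 = 1102.

1102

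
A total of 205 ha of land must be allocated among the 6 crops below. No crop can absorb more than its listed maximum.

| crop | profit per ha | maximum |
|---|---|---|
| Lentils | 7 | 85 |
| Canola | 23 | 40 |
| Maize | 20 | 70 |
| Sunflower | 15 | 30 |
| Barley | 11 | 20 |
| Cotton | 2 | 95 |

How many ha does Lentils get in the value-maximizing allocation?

45

Rank by profit per ha: Canola 23 > Maize 20 > Sunflower 15 > Barley 11 > Lentils 7 > Cotton 2.
Canola takes 40 to reach its cap of 40 ; 165 left.
Maize: +70 to 70 (cap) ; 95 left.
Sunflower: +30 to 30 (cap) ; 65 left.
Barley takes 20 to reach its cap of 20 ; 45 left.
Lentils has room for 85 but only 45 remain, so it gets 45.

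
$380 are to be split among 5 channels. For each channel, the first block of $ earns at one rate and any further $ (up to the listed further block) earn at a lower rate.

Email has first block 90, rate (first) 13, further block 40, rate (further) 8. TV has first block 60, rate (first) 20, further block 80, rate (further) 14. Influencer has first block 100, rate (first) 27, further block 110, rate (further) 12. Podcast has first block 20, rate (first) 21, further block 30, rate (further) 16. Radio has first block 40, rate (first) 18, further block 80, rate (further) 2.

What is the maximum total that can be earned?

7290

Rank every tier by rate: Influencer/first 27 > Podcast/first 21 > TV/first 20 > Radio/first 18 > Podcast/second 16 > TV/second 14 > Email/first 13 > Influencer/second 12 > Email/second 8 > Radio/second 2.
Influencer/first (27): +100 ; 280 left.
Podcast/first (21): +20 ; 260 left.
TV/first (20): +60 ; 200 left.
Radio first at 18: fill all 40 ; 160 left.
Fill Podcast second block (30 at 16) ; 130 left.
Fill TV second block (80 at 14) ; 50 left.
Email first at 13: only 50 left, fill 50.
Total = 27×100 + 21×20 + 20×60 + 18×40 + 16×30 + 14×80 + 13×50 = 7290.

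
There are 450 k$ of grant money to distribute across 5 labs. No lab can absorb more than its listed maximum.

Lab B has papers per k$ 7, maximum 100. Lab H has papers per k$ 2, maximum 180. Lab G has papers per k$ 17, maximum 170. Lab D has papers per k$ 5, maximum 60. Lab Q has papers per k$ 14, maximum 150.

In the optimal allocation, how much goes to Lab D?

30

Order the labs by papers per k$: Lab G 17 > Lab Q 14 > Lab B 7 > Lab D 5 > Lab H 2.
Lab G takes 170 to reach its cap of 170 → 280 left.
Lab Q takes 150 to reach its cap of 150 → 130 left.
Lab B takes 100 to reach its cap of 100 → 30 left.
Lab D: +30 (room for 60) → 30. Pool exhausted.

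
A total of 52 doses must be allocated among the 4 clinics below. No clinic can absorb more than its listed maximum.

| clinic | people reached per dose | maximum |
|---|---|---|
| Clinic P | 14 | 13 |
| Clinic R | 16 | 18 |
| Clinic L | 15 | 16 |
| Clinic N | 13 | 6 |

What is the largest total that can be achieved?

775

Order the clinics by people reached per dose: Clinic R 16 > Clinic L 15 > Clinic P 14 > Clinic N 13.
Give Clinic R 18 to hit its cap of 18 ; 34 left.
Give Clinic L 16 to hit its cap of 16 ; 18 left.
Give Clinic P 13 to hit its cap of 13 ; 5 left.
Only 5 left; Clinic N takes them to reach 5.
Total = 14×13 + 16×18 + 15×16 + 13×5 = 775.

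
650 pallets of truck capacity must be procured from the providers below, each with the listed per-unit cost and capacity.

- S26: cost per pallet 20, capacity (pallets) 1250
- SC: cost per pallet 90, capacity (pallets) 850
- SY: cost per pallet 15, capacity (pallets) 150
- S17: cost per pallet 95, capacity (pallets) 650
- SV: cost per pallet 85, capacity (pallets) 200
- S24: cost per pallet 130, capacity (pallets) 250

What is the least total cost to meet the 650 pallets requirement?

12250

Cheapest first:
SY at 15: take all 150 pallets — 500 still needed.
Take 500 from S26 at 20 to finish.
SV, SC, S17, S24: unused.
Cost = 150×15 + 500×20 = 12250.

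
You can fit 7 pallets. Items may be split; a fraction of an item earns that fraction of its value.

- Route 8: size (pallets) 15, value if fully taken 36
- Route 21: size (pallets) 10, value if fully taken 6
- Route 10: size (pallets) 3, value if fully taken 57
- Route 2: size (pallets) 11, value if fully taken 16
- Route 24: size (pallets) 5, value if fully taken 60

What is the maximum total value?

Sort by value density: Route 10 57/3≈19, Route 24 60/5≈12, Route 8 36/15≈2.4, Route 2 16/11≈1.45, Route 21 6/10≈0.6.
All 3 pallets of Route 10 fit (value 57) — 4 remain.
Fill the last 4 pallets with part of Route 24: 4/5 of it earns 48.
Total value = 105.

105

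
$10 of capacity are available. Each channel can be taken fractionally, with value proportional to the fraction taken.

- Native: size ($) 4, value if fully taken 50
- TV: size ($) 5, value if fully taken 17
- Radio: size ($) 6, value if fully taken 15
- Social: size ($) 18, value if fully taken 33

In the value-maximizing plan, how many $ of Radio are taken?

Sort by value density: Native 50/4≈12.5, TV 17/5≈3.4, Radio 15/6≈2.5, Social 33/18≈1.83.
Native: take in full, 4 $ for value 50 — 6 left.
All 5 $ of TV fit (value 17) — 1 remain.
Only 1 $ remain; take 1/6 of Radio for value 15×1/6 = 2.5.

1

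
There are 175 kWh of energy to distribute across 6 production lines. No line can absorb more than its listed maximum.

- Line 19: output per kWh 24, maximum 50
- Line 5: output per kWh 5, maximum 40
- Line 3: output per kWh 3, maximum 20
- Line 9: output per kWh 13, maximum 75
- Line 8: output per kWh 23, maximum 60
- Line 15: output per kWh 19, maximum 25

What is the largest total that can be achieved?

Order the production lines by output per kWh: Line 19 24 > Line 8 23 > Line 15 19 > Line 9 13 > Line 5 5 > Line 3 3.
Line 19: +50 to 50 (cap) → 125 left.
Line 8 takes 60 to reach its cap of 60 → 65 left.
Line 15: +25 to 25 (cap) → 40 left.
Only 40 left; Line 9 takes them to reach 40.
Total = 24×50 + 13×40 + 23×60 + 19×25 = 3575.

3575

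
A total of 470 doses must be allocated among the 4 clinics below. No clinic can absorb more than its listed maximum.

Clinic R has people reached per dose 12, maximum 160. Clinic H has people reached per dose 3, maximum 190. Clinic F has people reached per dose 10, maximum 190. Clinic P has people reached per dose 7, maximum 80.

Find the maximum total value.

Order the clinics by people reached per dose: Clinic R 12 > Clinic F 10 > Clinic P 7 > Clinic H 3.
Give Clinic R 160 to hit its cap of 160 — 310 left.
Clinic F: +190 to 190 (cap) — 120 left.
Clinic P: +80 to 80 (cap) — 40 left.
Only 40 left; Clinic H takes them to reach 40.
Total = 12×160 + 3×40 + 10×190 + 7×80 = 4500.

4500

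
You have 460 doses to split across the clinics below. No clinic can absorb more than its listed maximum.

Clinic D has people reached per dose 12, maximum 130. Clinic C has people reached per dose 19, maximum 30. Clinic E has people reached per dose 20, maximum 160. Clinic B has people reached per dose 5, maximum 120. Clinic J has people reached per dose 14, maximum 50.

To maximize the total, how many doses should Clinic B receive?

90

Highest people reached per dose first: Clinic E 20 > Clinic C 19 > Clinic J 14 > Clinic D 12 > Clinic B 5.
Give Clinic E 160 to hit its cap of 160 → 300 left.
Give Clinic C 30 to hit its cap of 30 → 270 left.
Clinic J takes 50 to reach its cap of 50 → 220 left.
Clinic D: +130 to 130 (cap) → 90 left.
Clinic B has room for 120 but only 90 remain, so it gets 90.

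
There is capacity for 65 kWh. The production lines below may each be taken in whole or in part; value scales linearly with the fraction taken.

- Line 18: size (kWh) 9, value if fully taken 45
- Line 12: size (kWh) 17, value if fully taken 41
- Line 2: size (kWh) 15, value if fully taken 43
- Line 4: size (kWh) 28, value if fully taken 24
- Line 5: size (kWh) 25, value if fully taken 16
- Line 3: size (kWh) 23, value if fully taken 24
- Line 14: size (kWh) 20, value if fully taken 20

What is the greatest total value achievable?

154

Sort by value density: Line 18 45/9≈5, Line 2 43/15≈2.87, Line 12 41/17≈2.41, Line 3 24/23≈1.04, Line 14 20/20≈1, Line 4 24/28≈0.857, Line 5 16/25≈0.64.
Take all of Line 18 (9 kWh, value 45) — 56 kWh left.
Take all of Line 2 (15 kWh, value 43) — 41 kWh left.
Take all of Line 12 (17 kWh, value 41) — 24 kWh left.
Take all of Line 3 (23 kWh, value 24) — 1 kWh left.
1 kWh left: a 1/20 share of Line 14 gives 20×1/20 = 1.
Total value = 154.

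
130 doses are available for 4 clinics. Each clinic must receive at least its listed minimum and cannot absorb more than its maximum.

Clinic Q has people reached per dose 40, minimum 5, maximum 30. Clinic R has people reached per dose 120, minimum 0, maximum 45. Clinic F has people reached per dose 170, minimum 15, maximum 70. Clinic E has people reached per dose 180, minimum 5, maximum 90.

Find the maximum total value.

22350

Meeting every minimum uses 5+0+15+5 = 25 doses, leaving 105.
Highest people reached per dose first: Clinic E 180 > Clinic F 170 > Clinic R 120 > Clinic Q 40.
Give Clinic E 85 more to hit its cap of 90 → 20 left.
Clinic F: +20 (room for 55) → 35. Pool exhausted.
Total = 40×5 + 170×35 + 180×90 = 22350.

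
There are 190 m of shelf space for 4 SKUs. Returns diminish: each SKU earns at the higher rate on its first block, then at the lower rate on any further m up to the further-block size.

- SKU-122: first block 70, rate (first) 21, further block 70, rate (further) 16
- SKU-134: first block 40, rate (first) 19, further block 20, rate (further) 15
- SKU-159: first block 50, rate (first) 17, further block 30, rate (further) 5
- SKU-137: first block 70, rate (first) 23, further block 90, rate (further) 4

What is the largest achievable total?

Rank every tier by rate: SKU-137/T1 23 > SKU-122/T1 21 > SKU-134/T1 19 > SKU-159/T1 17 > SKU-122/T2 16 > SKU-134/T2 15 > SKU-159/T2 5 > SKU-137/T2 4.
SKU-137 T1 at 23: fill all 70 → 120 left.
Fill SKU-122 T1 block (70 at 21) → 50 left.
SKU-134/T1 (19): +40 → 10 left.
SKU-159/T1: +10 of 50 at 17; pool empty.
Total = 23×70 + 21×70 + 19×40 + 17×10 = 4010.

4010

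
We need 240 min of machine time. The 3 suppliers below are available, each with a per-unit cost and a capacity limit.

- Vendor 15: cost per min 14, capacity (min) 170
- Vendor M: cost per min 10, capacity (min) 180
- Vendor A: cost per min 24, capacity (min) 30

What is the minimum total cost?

Cheapest first:
Vendor M (10): use full 180 ; 60 min to go.
Vendor 15 (14): take the remaining 60 ; done.
Vendor A: unused.
Cost = 180×10 + 60×14 = 2640.

2640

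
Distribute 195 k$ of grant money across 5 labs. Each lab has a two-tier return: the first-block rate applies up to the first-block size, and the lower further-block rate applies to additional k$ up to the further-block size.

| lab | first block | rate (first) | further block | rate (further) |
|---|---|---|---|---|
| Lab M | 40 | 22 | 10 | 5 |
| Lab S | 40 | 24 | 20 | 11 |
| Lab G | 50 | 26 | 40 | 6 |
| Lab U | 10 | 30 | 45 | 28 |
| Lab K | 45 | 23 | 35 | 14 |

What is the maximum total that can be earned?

Rank every tier by rate: Lab U/first 30 > Lab U/second 28 > Lab G/first 26 > Lab S/first 24 > Lab K/first 23 > Lab M/first 22 > Lab K/second 14 > Lab S/second 11 > Lab G/second 6 > Lab M/second 5.
Lab U/first (30): +10 ; 185 left.
Fill Lab U second block (45 at 28) ; 140 left.
Fill Lab G first block (50 at 26) ; 90 left.
Lab S first at 24: fill all 40 ; 50 left.
Lab K/first (23): +45 ; 5 left.
Lab M/first: +5 of 40 at 22; pool empty.
Total = 30×10 + 28×45 + 26×50 + 24×40 + 23×45 + 22×5 = 4965.

4965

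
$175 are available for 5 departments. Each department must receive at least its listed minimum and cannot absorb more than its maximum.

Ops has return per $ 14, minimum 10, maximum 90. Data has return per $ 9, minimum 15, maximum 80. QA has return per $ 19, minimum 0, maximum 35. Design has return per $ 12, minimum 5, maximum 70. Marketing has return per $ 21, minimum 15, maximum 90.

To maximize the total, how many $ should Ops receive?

Meeting every minimum uses 10+15+0+5+15 = 45 $, leaving 130.
Highest return per $ first: Marketing 21 > QA 19 > Ops 14 > Design 12 > Data 9.
Marketing takes 75 more to reach its cap of 90 ; 55 left.
QA: +35 to 35 (cap) ; 20 left.
Only 20 left; Ops takes them to reach 30.

30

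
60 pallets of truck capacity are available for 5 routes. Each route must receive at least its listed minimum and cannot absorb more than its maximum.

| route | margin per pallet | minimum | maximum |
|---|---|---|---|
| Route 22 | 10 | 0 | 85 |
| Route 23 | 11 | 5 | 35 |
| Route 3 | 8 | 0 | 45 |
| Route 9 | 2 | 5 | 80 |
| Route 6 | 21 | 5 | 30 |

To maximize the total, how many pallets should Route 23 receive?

Meeting every minimum uses 0+5+0+5+5 = 15 pallets, leaving 45.
Order the routes by margin per pallet: Route 6 21 > Route 23 11 > Route 22 10 > Route 3 8 > Route 9 2.
Route 6 takes 25 more to reach its cap of 30 ; 20 left.
Only 20 left; Route 23 takes them to reach 25.

25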